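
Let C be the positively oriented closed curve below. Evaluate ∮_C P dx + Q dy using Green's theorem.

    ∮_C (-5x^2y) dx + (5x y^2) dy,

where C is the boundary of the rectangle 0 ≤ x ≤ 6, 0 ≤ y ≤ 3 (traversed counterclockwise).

Green's theorem converts the closed line integral into a double integral over the enclosed region D:

    ∮_C P dx + Q dy = ∬_D (∂Q/∂x - ∂P/∂y) dA.

Here P = -5x^2y, Q = 5x y^2, so

    ∂Q/∂x = 5y^2,    ∂P/∂y = -5x^2,
    ∂Q/∂x - ∂P/∂y = 5x^2 + 5y^2.

D is the region 0 ≤ x ≤ 6, 0 ≤ y ≤ 3. Evaluating the double integral:

    ∬_D (5x^2 + 5y^2) dA = ∫_0^{6} ∫_0^{3} (5x^2 + 5y^2) dy dx.

Inner (y from 0 to 3): 15x^2 + 45.
Outer (x from 0 to 6): 1350.

Therefore ∮_C P dx + Q dy = 1350.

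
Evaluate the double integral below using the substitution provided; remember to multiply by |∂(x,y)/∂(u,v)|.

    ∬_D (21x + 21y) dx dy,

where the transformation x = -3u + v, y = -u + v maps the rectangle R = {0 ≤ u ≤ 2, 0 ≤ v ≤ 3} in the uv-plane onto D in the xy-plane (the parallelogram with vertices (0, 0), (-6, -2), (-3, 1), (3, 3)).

Compute the Jacobian determinant of (x, y) with respect to (u, v):

    ∂(x,y)/∂(u,v) = | -3  1 | = (-3)(1) - (1)(-1) = -2.
                   | -1  1 |

Its absolute value is |J| = 2 (the area scaling factor).

Substituting x = -3u + v, y = -u + v into the integrand,

    21x + 21y → -84u + 42v,

so the integral becomes

    ∬_R (-84u + 42v) · |J| du dv = ∫_0^2 ∫_0^3 (-168u + 84v) dv du.

Inner (v): 378 - 504u.
Outer (u): -252.

Therefore ∬_D (21x + 21y) dx dy = -252.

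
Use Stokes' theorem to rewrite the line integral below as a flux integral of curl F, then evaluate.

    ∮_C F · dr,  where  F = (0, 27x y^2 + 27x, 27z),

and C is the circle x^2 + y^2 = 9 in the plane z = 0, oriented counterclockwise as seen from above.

Let S be the flat disk x^2 + y^2 ≤ 9 in the plane z = 0, with upward unit normal n̂ = ẑ. By Stokes' theorem,

    ∮_C F · dr = ∬_S (∇ × F) · n̂ dS = ∬_D (curl F)_z dA,

where D is the disk x^2 + y^2 ≤ 9.

Compute the curl of F = (0, 27x y^2 + 27x, 27z):
    (∇ × F)_x = ∂F_z/∂y - ∂F_y/∂z = 0,
    (∇ × F)_y = ∂F_x/∂z - ∂F_z/∂x = 0,
    (∇ × F)_z = ∂F_y/∂x - ∂F_x/∂y = 27y^2 + 27.

On z = 0, (curl F)_z = 27y^2 + 27.

Convert to polar (x = r cos θ, y = r sin θ, dA = r dr dθ); the integrand becomes 27r^2sin(θ)^2 + 27, so

    ∬_D (curl F)_z dA = ∫_0^{2π} ∫_0^{3} (27r^2sin(θ)^2 + 27) · r dr dθ.

Inner (r from 0 to 3): 2187sin(θ)^2/4 + 243/2.
Outer (θ from 0 to 2π): 3159π/4.

Therefore ∮_C F · dr = 3159π/4.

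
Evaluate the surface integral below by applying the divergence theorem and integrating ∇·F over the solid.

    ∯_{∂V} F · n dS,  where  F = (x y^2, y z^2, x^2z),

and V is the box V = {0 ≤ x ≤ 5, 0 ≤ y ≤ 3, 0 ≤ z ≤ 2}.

By the divergence theorem,

    ∯_{∂V} F · n dS = ∭_V (∇ · F) dV.

Compute the divergence:
    ∇ · F = ∂F_x/∂x + ∂F_y/∂y + ∂F_z/∂z = y^2 + z^2 + x^2 = x^2 + y^2 + z^2.

V is a rectangular box, so dV = dx dy dz with 0 ≤ x ≤ 5, 0 ≤ y ≤ 3, 0 ≤ z ≤ 2.

Integrate (x^2 + y^2 + z^2) over V as an iterated integral:

    ∭_V (∇·F) dV = ∫_0^{5} ∫_0^{3} ∫_0^{2} (x^2 + y^2 + z^2) dz dy dx.

Inner (z from 0 to 2): 2x^2 + 2y^2 + 8/3.
Middle (y from 0 to 3): 6x^2 + 26.
Outer (x from 0 to 5): 380.

Therefore ∯_{∂V} F · n dS = 380.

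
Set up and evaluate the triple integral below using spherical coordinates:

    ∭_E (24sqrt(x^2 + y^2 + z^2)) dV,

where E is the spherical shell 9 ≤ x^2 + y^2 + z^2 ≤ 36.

In spherical coordinates, x = ρ sin(φ) cos(θ), y = ρ sin(φ) sin(θ), z = ρ cos(φ), and dV = ρ^2 sin(φ) dρ dφ dθ.

The integrand becomes 24ρ, so

    ∭_E (24sqrt(x^2 + y^2 + z^2)) dV = ∫_{0}^{2π} ∫_{0}^{π} ∫_{3}^{6} (24ρ) · ρ^2 sin(φ) dρ dφ dθ.

Inner (ρ): 7290sin(φ).
Middle (φ): 14580.
Outer (θ): 29160π.

Therefore the triple integral equals 29160π.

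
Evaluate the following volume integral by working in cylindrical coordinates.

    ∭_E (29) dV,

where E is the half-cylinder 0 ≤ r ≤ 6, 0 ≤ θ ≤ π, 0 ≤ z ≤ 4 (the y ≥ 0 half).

In cylindrical coordinates, x = r cos(θ), y = r sin(θ), z = z, and dV = r dr dθ dz.

The integrand becomes 29, so

    ∭_E (29) dV = ∫_{0}^{π} ∫_{0}^{6} ∫_{0}^{4} (29) · r dz dr dθ.

Inner (z): 116r.
Middle (r from 0 to 6): 2088.
Outer (θ): 2088π.

Therefore the triple integral equals 2088π.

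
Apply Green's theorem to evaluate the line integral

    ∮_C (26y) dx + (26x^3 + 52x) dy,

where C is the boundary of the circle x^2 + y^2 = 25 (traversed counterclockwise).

Green's theorem converts the closed line integral into a double integral over the enclosed region D:

    ∮_C P dx + Q dy = ∬_D (∂Q/∂x - ∂P/∂y) dA.

Here P = 26y, Q = 26x^3 + 52x, so

    ∂Q/∂x = 78x^2 + 52,    ∂P/∂y = 26,
    ∂Q/∂x - ∂P/∂y = 78x^2 + 26.

D is the region x^2 + y^2 ≤ 25. Evaluating the double integral:

In polar coordinates (x = r cos θ, y = r sin θ, dA = r dr dθ) the integrand becomes 78r^2cos(θ)^2 + 26, so

    ∬_D (78x^2 + 26) dA = ∫_0^{2π} ∫_0^{5} (78r^2cos(θ)^2 + 26) · r dr dθ.

Inner (r from 0 to 5): 24375cos(θ)^2/2 + 325.
Outer (θ from 0 to 2π): 25675π/2.

Therefore ∮_C P dx + Q dy = 25675π/2.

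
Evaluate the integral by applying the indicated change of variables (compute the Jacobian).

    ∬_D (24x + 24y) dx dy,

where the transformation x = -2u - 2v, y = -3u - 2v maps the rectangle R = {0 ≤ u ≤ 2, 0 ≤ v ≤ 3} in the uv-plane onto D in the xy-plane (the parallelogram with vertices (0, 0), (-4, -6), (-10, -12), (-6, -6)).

Compute the Jacobian determinant of (x, y) with respect to (u, v):

    ∂(x,y)/∂(u,v) = | -2  -2 | = (-2)(-2) - (-2)(-3) = -2.
                   | -3  -2 |

Its absolute value is |J| = 2 (the area scaling factor).

Substituting x = -2u - 2v, y = -3u - 2v into the integrand,

    24x + 24y → -120u - 96v,

so the integral becomes

    ∬_R (-120u - 96v) · |J| du dv = ∫_0^2 ∫_0^3 (-240u - 192v) dv du.

Inner (v): -720u - 864.
Outer (u): -3168.

Therefore ∬_D (24x + 24y) dx dy = -3168.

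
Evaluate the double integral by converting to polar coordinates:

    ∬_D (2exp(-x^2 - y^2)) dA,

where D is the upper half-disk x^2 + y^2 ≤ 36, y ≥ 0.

The region D is 0 ≤ r ≤ 6, 0 ≤ θ ≤ π in polar coordinates, where x = r cos(θ), y = r sin(θ), and dA = r dr dθ.

Under the substitution, the integrand becomes 2exp(-r^2), so

    ∬_D (2exp(-x^2 - y^2)) dA = ∫_{0}^{π} ∫_{0}^{6} (2exp(-r^2)) · r dr dθ.

Inner integral (in r): ∫_{0}^{6} (2exp(-r^2)) · r dr = 1 - exp(-36).

Outer integral (in θ): ∫_{0}^{π} (1 - exp(-36)) dθ = -π exp(-36) + π.

Therefore ∬_D (2exp(-x^2 - y^2)) dA = -π exp(-36) + π.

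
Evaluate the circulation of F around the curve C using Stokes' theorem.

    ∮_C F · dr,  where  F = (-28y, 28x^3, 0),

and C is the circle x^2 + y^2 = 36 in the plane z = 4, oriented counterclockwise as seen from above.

Let S be the flat disk x^2 + y^2 ≤ 36 in the plane z = 4, with upward unit normal n̂ = ẑ. By Stokes' theorem,

    ∮_C F · dr = ∬_S (∇ × F) · n̂ dS = ∬_D (curl F)_z dA,

where D is the disk x^2 + y^2 ≤ 36.

Compute the curl of F = (-28y, 28x^3, 0):
    (∇ × F)_x = ∂F_z/∂y - ∂F_y/∂z = 0,
    (∇ × F)_y = ∂F_x/∂z - ∂F_z/∂x = 0,
    (∇ × F)_z = ∂F_y/∂x - ∂F_x/∂y = 84x^2 + 28.

On z = 4, (curl F)_z = 84x^2 + 28.

Convert to polar (x = r cos θ, y = r sin θ, dA = r dr dθ); the integrand becomes 84r^2cos(θ)^2 + 28, so

    ∬_D (curl F)_z dA = ∫_0^{2π} ∫_0^{6} (84r^2cos(θ)^2 + 28) · r dr dθ.

Inner (r from 0 to 6): 27216cos(θ)^2 + 504.
Outer (θ from 0 to 2π): 28224π.

Therefore ∮_C F · dr = 28224π.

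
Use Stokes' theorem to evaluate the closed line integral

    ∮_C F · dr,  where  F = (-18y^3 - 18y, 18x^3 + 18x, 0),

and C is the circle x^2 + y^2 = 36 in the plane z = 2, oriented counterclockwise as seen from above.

Let S be the flat disk x^2 + y^2 ≤ 36 in the plane z = 2, with upward unit normal n̂ = ẑ. By Stokes' theorem,

    ∮_C F · dr = ∬_S (∇ × F) · n̂ dS = ∬_D (curl F)_z dA,

where D is the disk x^2 + y^2 ≤ 36.

Compute the curl of F = (-18y^3 - 18y, 18x^3 + 18x, 0):
    (∇ × F)_x = ∂F_z/∂y - ∂F_y/∂z = 0,
    (∇ × F)_y = ∂F_x/∂z - ∂F_z/∂x = 0,
    (∇ × F)_z = ∂F_y/∂x - ∂F_x/∂y = 54x^2 + 54y^2 + 36.

On z = 2, (curl F)_z = 54x^2 + 54y^2 + 36.

Convert to polar (x = r cos θ, y = r sin θ, dA = r dr dθ); the integrand becomes 54r^2 + 36, so

    ∬_D (curl F)_z dA = ∫_0^{2π} ∫_0^{6} (54r^2 + 36) · r dr dθ.

Inner (r from 0 to 6): 18144.
Outer (θ from 0 to 2π): 36288π.

Therefore ∮_C F · dr = 36288π.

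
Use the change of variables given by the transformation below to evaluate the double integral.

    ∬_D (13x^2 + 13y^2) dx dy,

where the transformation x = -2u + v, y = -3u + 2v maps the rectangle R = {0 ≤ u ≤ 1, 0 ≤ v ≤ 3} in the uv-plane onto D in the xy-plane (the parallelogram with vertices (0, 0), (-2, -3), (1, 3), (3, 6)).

Compute the Jacobian determinant of (x, y) with respect to (u, v):

    ∂(x,y)/∂(u,v) = | -2  1 | = (-2)(2) - (1)(-3) = -1.
                   | -3  2 |

Its absolute value is |J| = 1 (the area scaling factor).

Substituting x = -2u + v, y = -3u + 2v into the integrand,

    13x^2 + 13y^2 → 169u^2 - 208u v + 65v^2,

so the integral becomes

    ∬_R (169u^2 - 208u v + 65v^2) · |J| du dv = ∫_0^1 ∫_0^3 (169u^2 - 208u v + 65v^2) dv du.

Inner (v): 507u^2 - 936u + 585.
Outer (u): 286.

Therefore ∬_D (13x^2 + 13y^2) dx dy = 286.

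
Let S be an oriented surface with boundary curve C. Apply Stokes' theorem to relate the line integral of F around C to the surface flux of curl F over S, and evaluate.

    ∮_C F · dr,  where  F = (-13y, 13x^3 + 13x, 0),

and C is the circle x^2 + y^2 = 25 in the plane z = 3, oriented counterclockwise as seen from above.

Let S be the flat disk x^2 + y^2 ≤ 25 in the plane z = 3, with upward unit normal n̂ = ẑ. By Stokes' theorem,

    ∮_C F · dr = ∬_S (∇ × F) · n̂ dS = ∬_D (curl F)_z dA,

where D is the disk x^2 + y^2 ≤ 25.

Compute the curl of F = (-13y, 13x^3 + 13x, 0):
    (∇ × F)_x = ∂F_z/∂y - ∂F_y/∂z = 0,
    (∇ × F)_y = ∂F_x/∂z - ∂F_z/∂x = 0,
    (∇ × F)_z = ∂F_y/∂x - ∂F_x/∂y = 39x^2 + 26.

On z = 3, (curl F)_z = 39x^2 + 26.

Convert to polar (x = r cos θ, y = r sin θ, dA = r dr dθ); the integrand becomes 39r^2cos(θ)^2 + 26, so

    ∬_D (curl F)_z dA = ∫_0^{2π} ∫_0^{5} (39r^2cos(θ)^2 + 26) · r dr dθ.

Inner (r from 0 to 5): 24375cos(θ)^2/4 + 325.
Outer (θ from 0 to 2π): 26975π/4.

Therefore ∮_C F · dr = 26975π/4.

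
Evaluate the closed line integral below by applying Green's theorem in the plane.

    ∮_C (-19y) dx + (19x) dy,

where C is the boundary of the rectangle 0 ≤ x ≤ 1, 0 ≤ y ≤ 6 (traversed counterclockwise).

Green's theorem converts the closed line integral into a double integral over the enclosed region D:

    ∮_C P dx + Q dy = ∬_D (∂Q/∂x - ∂P/∂y) dA.

Here P = -19y, Q = 19x, so

    ∂Q/∂x = 19,    ∂P/∂y = -19,
    ∂Q/∂x - ∂P/∂y = 38.

D is the region 0 ≤ x ≤ 1, 0 ≤ y ≤ 6. Evaluating the double integral:

    ∬_D (38) dA = ∫_0^{1} ∫_0^{6} (38) dy dx.

Inner (y from 0 to 6): 228.
Outer (x from 0 to 1): 228.

Therefore ∮_C P dx + Q dy = 228.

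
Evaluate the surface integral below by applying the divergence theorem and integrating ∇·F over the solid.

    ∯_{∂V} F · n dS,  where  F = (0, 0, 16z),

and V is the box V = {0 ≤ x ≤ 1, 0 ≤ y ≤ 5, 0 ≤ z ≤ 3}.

By the divergence theorem,

    ∯_{∂V} F · n dS = ∭_V (∇ · F) dV.

Compute the divergence:
    ∇ · F = ∂F_x/∂x + ∂F_y/∂y + ∂F_z/∂z = 0 + 0 + 16 = 16.

V is a rectangular box, so dV = dx dy dz with 0 ≤ x ≤ 1, 0 ≤ y ≤ 5, 0 ≤ z ≤ 3.

Integrate (16) over V as an iterated integral:

    ∭_V (∇·F) dV = ∫_0^{1} ∫_0^{5} ∫_0^{3} (16) dz dy dx.

Inner (z from 0 to 3): 48.
Middle (y from 0 to 5): 240.
Outer (x from 0 to 1): 240.

Therefore ∯_{∂V} F · n dS = 240.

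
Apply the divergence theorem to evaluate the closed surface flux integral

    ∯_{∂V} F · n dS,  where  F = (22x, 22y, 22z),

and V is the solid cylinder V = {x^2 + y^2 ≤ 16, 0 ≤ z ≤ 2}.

By the divergence theorem,

    ∯_{∂V} F · n dS = ∭_V (∇ · F) dV.

Compute the divergence:
    ∇ · F = ∂F_x/∂x + ∂F_y/∂y + ∂F_z/∂z = 22 + 22 + 22 = 66.

In cylindrical coordinates, x = r cos(θ), y = r sin(θ), z = z, dV = r dr dθ dz, with 0 ≤ r ≤ 4, 0 ≤ θ ≤ 2π, 0 ≤ z ≤ 2.

The integrand, after substitution and multiplying by the volume element, becomes (66) · r, so

    ∭_V (∇·F) dV = ∫_0^{2π} ∫_0^{4} ∫_0^{2} (66) · r dz dr dθ.

Inner (z from 0 to 2): 132r.
Middle (r from 0 to 4): 1056.
Outer (θ from 0 to 2π): 2112π.

Therefore ∯_{∂V} F · n dS = 2112π.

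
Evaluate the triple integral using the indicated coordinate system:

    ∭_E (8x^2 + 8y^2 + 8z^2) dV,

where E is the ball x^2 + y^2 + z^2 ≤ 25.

In spherical coordinates, x = ρ sin(φ) cos(θ), y = ρ sin(φ) sin(θ), z = ρ cos(φ), and dV = ρ^2 sin(φ) dρ dφ dθ.

The integrand becomes 8ρ^2, so

    ∭_E (8x^2 + 8y^2 + 8z^2) dV = ∫_{0}^{2π} ∫_{0}^{π} ∫_{0}^{5} (8ρ^2) · ρ^2 sin(φ) dρ dφ dθ.

Inner (ρ): 5000sin(φ).
Middle (φ): 10000.
Outer (θ): 20000π.

Therefore the triple integral equals 20000π.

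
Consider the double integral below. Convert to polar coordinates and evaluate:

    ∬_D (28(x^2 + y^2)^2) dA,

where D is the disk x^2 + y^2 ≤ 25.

The region D is 0 ≤ r ≤ 5, 0 ≤ θ ≤ 2π in polar coordinates, where x = r cos(θ), y = r sin(θ), and dA = r dr dθ.

Under the substitution, the integrand becomes 28r^4, so

    ∬_D (28(x^2 + y^2)^2) dA = ∫_{0}^{2π} ∫_{0}^{5} (28r^4) · r dr dθ.

Inner integral (in r): ∫_{0}^{5} (28r^4) · r dr = 218750/3.

Outer integral (in θ): ∫_{0}^{2π} (218750/3) dθ = 437500π/3.

Therefore ∬_D (28(x^2 + y^2)^2) dA = 437500π/3.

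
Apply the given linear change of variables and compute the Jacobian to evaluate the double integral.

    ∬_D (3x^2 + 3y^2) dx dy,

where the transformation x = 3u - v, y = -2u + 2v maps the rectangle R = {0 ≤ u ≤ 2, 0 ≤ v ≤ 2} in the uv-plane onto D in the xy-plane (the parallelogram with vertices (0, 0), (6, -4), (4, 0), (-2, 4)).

Compute the Jacobian determinant of (x, y) with respect to (u, v):

    ∂(x,y)/∂(u,v) = | 3  -1 | = (3)(2) - (-1)(-2) = 4.
                   | -2  2 |

Its absolute value is |J| = 4 (the area scaling factor).

Substituting x = 3u - v, y = -2u + 2v into the integrand,

    3x^2 + 3y^2 → 39u^2 - 42u v + 15v^2,

so the integral becomes

    ∬_R (39u^2 - 42u v + 15v^2) · |J| du dv = ∫_0^2 ∫_0^2 (156u^2 - 168u v + 60v^2) dv du.

Inner (v): 312u^2 - 336u + 160.
Outer (u): 480.

Therefore ∬_D (3x^2 + 3y^2) dx dy = 480.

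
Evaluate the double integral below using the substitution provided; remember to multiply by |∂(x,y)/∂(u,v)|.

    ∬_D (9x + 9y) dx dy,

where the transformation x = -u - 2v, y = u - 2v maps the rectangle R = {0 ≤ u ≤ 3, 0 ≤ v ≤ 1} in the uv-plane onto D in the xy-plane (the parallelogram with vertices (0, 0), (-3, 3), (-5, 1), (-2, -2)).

Compute the Jacobian determinant of (x, y) with respect to (u, v):

    ∂(x,y)/∂(u,v) = | -1  -2 | = (-1)(-2) - (-2)(1) = 4.
                   | 1  -2 |

Its absolute value is |J| = 4 (the area scaling factor).

Substituting x = -u - 2v, y = u - 2v into the integrand,

    9x + 9y → -36v,

so the integral becomes

    ∬_R (-36v) · |J| du dv = ∫_0^3 ∫_0^1 (-144v) dv du.

Inner (v): -72.
Outer (u): -216.

Therefore ∬_D (9x + 9y) dx dy = -216.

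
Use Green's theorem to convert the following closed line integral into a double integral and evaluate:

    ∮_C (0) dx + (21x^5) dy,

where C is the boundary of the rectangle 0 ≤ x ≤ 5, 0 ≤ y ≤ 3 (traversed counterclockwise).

Green's theorem converts the closed line integral into a double integral over the enclosed region D:

    ∮_C P dx + Q dy = ∬_D (∂Q/∂x - ∂P/∂y) dA.

Here P = 0, Q = 21x^5, so

    ∂Q/∂x = 105x^4,    ∂P/∂y = 0,
    ∂Q/∂x - ∂P/∂y = 105x^4.

D is the region 0 ≤ x ≤ 5, 0 ≤ y ≤ 3. Evaluating the double integral:

    ∬_D (105x^4) dA = ∫_0^{5} ∫_0^{3} (105x^4) dy dx.

Inner (y from 0 to 3): 315x^4.
Outer (x from 0 to 5): 196875.

Therefore ∮_C P dx + Q dy = 196875.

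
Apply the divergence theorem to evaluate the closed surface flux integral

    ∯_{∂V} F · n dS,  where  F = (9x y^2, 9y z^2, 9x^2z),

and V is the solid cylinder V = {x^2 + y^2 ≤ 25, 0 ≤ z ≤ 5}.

By the divergence theorem,

    ∯_{∂V} F · n dS = ∭_V (∇ · F) dV.

Compute the divergence:
    ∇ · F = ∂F_x/∂x + ∂F_y/∂y + ∂F_z/∂z = 9y^2 + 9z^2 + 9x^2 = 9x^2 + 9y^2 + 9z^2.

In cylindrical coordinates, x = r cos(θ), y = r sin(θ), z = z, dV = r dr dθ dz, with 0 ≤ r ≤ 5, 0 ≤ θ ≤ 2π, 0 ≤ z ≤ 5.

The integrand, after substitution and multiplying by the volume element, becomes (9r^2 + 9z^2) · r, so

    ∭_V (∇·F) dV = ∫_0^{2π} ∫_0^{5} ∫_0^{5} (9r^2 + 9z^2) · r dz dr dθ.

Inner (z from 0 to 5): 45r^3 + 375r.
Middle (r from 0 to 5): 46875/4.
Outer (θ from 0 to 2π): 46875π/2.

Therefore ∯_{∂V} F · n dS = 46875π/2.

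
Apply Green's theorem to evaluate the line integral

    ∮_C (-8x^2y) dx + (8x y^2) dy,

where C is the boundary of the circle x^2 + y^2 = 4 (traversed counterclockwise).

Green's theorem converts the closed line integral into a double integral over the enclosed region D:

    ∮_C P dx + Q dy = ∬_D (∂Q/∂x - ∂P/∂y) dA.

Here P = -8x^2y, Q = 8x y^2, so

    ∂Q/∂x = 8y^2,    ∂P/∂y = -8x^2,
    ∂Q/∂x - ∂P/∂y = 8x^2 + 8y^2.

D is the region x^2 + y^2 ≤ 4. Evaluating the double integral:

In polar coordinates (x = r cos θ, y = r sin θ, dA = r dr dθ) the integrand becomes 8r^2, so

    ∬_D (8x^2 + 8y^2) dA = ∫_0^{2π} ∫_0^{2} (8r^2) · r dr dθ.

Inner (r from 0 to 2): 32.
Outer (θ from 0 to 2π): 64π.

Therefore ∮_C P dx + Q dy = 64π.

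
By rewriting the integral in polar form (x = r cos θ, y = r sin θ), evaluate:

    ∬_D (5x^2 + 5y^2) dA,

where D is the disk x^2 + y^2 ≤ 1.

The region D is 0 ≤ r ≤ 1, 0 ≤ θ ≤ 2π in polar coordinates, where x = r cos(θ), y = r sin(θ), and dA = r dr dθ.

Under the substitution, the integrand becomes 5r^2, so

    ∬_D (5x^2 + 5y^2) dA = ∫_{0}^{2π} ∫_{0}^{1} (5r^2) · r dr dθ.

Inner integral (in r): ∫_{0}^{1} (5r^2) · r dr = 5/4.

Outer integral (in θ): ∫_{0}^{2π} (5/4) dθ = 5π/2.

Therefore ∬_D (5x^2 + 5y^2) dA = 5π/2.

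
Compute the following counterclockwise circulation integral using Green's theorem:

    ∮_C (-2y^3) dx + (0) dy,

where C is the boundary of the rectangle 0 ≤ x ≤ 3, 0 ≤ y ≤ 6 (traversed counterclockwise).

Green's theorem converts the closed line integral into a double integral over the enclosed region D:

    ∮_C P dx + Q dy = ∬_D (∂Q/∂x - ∂P/∂y) dA.

Here P = -2y^3, Q = 0, so

    ∂Q/∂x = 0,    ∂P/∂y = -6y^2,
    ∂Q/∂x - ∂P/∂y = 6y^2.

D is the region 0 ≤ x ≤ 3, 0 ≤ y ≤ 6. Evaluating the double integral:

    ∬_D (6y^2) dA = ∫_0^{3} ∫_0^{6} (6y^2) dy dx.

Inner (y from 0 to 6): 432.
Outer (x from 0 to 3): 1296.

Therefore ∮_C P dx + Q dy = 1296.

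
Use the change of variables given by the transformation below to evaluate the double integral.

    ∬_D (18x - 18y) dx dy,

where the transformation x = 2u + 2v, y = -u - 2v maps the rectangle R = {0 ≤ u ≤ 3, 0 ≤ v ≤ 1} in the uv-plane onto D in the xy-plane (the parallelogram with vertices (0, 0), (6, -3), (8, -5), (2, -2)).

Compute the Jacobian determinant of (x, y) with respect to (u, v):

    ∂(x,y)/∂(u,v) = | 2  2 | = (2)(-2) - (2)(-1) = -2.
                   | -1  -2 |

Its absolute value is |J| = 2 (the area scaling factor).

Substituting x = 2u + 2v, y = -u - 2v into the integrand,

    18x - 18y → 54u + 72v,

so the integral becomes

    ∬_R (54u + 72v) · |J| du dv = ∫_0^3 ∫_0^1 (108u + 144v) dv du.

Inner (v): 108u + 72.
Outer (u): 702.

Therefore ∬_D (18x - 18y) dx dy = 702.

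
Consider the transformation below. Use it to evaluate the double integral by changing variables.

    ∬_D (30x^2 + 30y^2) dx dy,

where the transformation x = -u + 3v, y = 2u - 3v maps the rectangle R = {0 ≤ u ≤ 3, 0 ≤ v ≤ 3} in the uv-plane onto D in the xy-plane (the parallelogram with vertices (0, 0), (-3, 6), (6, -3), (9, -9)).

Compute the Jacobian determinant of (x, y) with respect to (u, v):

    ∂(x,y)/∂(u,v) = | -1  3 | = (-1)(-3) - (3)(2) = -3.
                   | 2  -3 |

Its absolute value is |J| = 3 (the area scaling factor).

Substituting x = -u + 3v, y = 2u - 3v into the integrand,

    30x^2 + 30y^2 → 150u^2 - 540u v + 540v^2,

so the integral becomes

    ∬_R (150u^2 - 540u v + 540v^2) · |J| du dv = ∫_0^3 ∫_0^3 (450u^2 - 1620u v + 1620v^2) dv du.

Inner (v): 1350u^2 - 7290u + 14580.
Outer (u): 23085.

Therefore ∬_D (30x^2 + 30y^2) dx dy = 23085.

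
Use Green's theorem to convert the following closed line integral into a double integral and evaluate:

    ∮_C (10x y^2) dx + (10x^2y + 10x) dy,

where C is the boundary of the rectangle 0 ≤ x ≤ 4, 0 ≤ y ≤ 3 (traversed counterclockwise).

Green's theorem converts the closed line integral into a double integral over the enclosed region D:

    ∮_C P dx + Q dy = ∬_D (∂Q/∂x - ∂P/∂y) dA.

Here P = 10x y^2, Q = 10x^2y + 10x, so

    ∂Q/∂x = 20x y + 10,    ∂P/∂y = 20x y,
    ∂Q/∂x - ∂P/∂y = 10.

D is the region 0 ≤ x ≤ 4, 0 ≤ y ≤ 3. Evaluating the double integral:

    ∬_D (10) dA = ∫_0^{4} ∫_0^{3} (10) dy dx.

Inner (y from 0 to 3): 30.
Outer (x from 0 to 4): 120.

Therefore ∮_C P dx + Q dy = 120.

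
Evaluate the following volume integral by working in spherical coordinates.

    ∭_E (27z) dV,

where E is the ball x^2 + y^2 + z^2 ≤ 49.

In spherical coordinates, x = ρ sin(φ) cos(θ), y = ρ sin(φ) sin(θ), z = ρ cos(φ), and dV = ρ^2 sin(φ) dρ dφ dθ.

The integrand becomes 27ρ cos(φ), so

    ∭_E (27z) dV = ∫_{0}^{2π} ∫_{0}^{π} ∫_{0}^{7} (27ρ cos(φ)) · ρ^2 sin(φ) dρ dφ dθ.

Inner (ρ): 64827sin(2φ)/8.
Middle (φ): 0.
Outer (θ): 0.

Therefore the triple integral equals 0.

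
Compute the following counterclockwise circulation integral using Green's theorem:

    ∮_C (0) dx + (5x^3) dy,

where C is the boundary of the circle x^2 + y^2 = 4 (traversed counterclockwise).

Green's theorem converts the closed line integral into a double integral over the enclosed region D:

    ∮_C P dx + Q dy = ∬_D (∂Q/∂x - ∂P/∂y) dA.

Here P = 0, Q = 5x^3, so

    ∂Q/∂x = 15x^2,    ∂P/∂y = 0,
    ∂Q/∂x - ∂P/∂y = 15x^2.

D is the region x^2 + y^2 ≤ 4. Evaluating the double integral:

In polar coordinates (x = r cos θ, y = r sin θ, dA = r dr dθ) the integrand becomes 15r^2cos(θ)^2, so

    ∬_D (15x^2) dA = ∫_0^{2π} ∫_0^{2} (15r^2cos(θ)^2) · r dr dθ.

Inner (r from 0 to 2): 60cos(θ)^2.
Outer (θ from 0 to 2π): 60π.

Therefore ∮_C P dx + Q dy = 60π.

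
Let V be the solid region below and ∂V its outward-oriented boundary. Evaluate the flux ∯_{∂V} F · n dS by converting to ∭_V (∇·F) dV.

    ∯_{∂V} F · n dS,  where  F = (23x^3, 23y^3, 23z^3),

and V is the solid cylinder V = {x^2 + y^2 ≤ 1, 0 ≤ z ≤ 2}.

By the divergence theorem,

    ∯_{∂V} F · n dS = ∭_V (∇ · F) dV.

Compute the divergence:
    ∇ · F = ∂F_x/∂x + ∂F_y/∂y + ∂F_z/∂z = 69x^2 + 69y^2 + 69z^2.

In cylindrical coordinates, x = r cos(θ), y = r sin(θ), z = z, dV = r dr dθ dz, with 0 ≤ r ≤ 1, 0 ≤ θ ≤ 2π, 0 ≤ z ≤ 2.

The integrand, after substitution and multiplying by the volume element, becomes (69r^2 + 69z^2) · r, so

    ∭_V (∇·F) dV = ∫_0^{2π} ∫_0^{1} ∫_0^{2} (69r^2 + 69z^2) · r dz dr dθ.

Inner (z from 0 to 2): 138r^3 + 184r.
Middle (r from 0 to 1): 253/2.
Outer (θ from 0 to 2π): 253π.

Therefore ∯_{∂V} F · n dS = 253π.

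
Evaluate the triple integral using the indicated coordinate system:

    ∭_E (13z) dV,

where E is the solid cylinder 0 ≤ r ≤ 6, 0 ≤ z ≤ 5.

In cylindrical coordinates, x = r cos(θ), y = r sin(θ), z = z, and dV = r dr dθ dz.

The integrand becomes 13z, so

    ∭_E (13z) dV = ∫_{0}^{2π} ∫_{0}^{6} ∫_{0}^{5} (13z) · r dz dr dθ.

Inner (z): 325r/2.
Middle (r from 0 to 6): 2925.
Outer (θ): 5850π.

Therefore the triple integral equals 5850π.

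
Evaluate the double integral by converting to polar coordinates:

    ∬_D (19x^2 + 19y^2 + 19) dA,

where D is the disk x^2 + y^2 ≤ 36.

The region D is 0 ≤ r ≤ 6, 0 ≤ θ ≤ 2π in polar coordinates, where x = r cos(θ), y = r sin(θ), and dA = r dr dθ.

Under the substitution, the integrand becomes 19r^2 + 19, so

    ∬_D (19x^2 + 19y^2 + 19) dA = ∫_{0}^{2π} ∫_{0}^{6} (19r^2 + 19) · r dr dθ.

Inner integral (in r): ∫_{0}^{6} (19r^2 + 19) · r dr = 6498.

Outer integral (in θ): ∫_{0}^{2π} (6498) dθ = 12996π.

Therefore ∬_D (19x^2 + 19y^2 + 19) dA = 12996π.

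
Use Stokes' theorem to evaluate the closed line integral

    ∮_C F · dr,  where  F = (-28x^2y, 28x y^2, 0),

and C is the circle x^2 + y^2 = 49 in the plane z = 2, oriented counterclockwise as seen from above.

Let S be the flat disk x^2 + y^2 ≤ 49 in the plane z = 2, with upward unit normal n̂ = ẑ. By Stokes' theorem,

    ∮_C F · dr = ∬_S (∇ × F) · n̂ dS = ∬_D (curl F)_z dA,

where D is the disk x^2 + y^2 ≤ 49.

Compute the curl of F = (-28x^2y, 28x y^2, 0):
    (∇ × F)_x = ∂F_z/∂y - ∂F_y/∂z = 0,
    (∇ × F)_y = ∂F_x/∂z - ∂F_z/∂x = 0,
    (∇ × F)_z = ∂F_y/∂x - ∂F_x/∂y = 28x^2 + 28y^2.

On z = 2, (curl F)_z = 28x^2 + 28y^2.

Convert to polar (x = r cos θ, y = r sin θ, dA = r dr dθ); the integrand becomes 28r^2, so

    ∬_D (curl F)_z dA = ∫_0^{2π} ∫_0^{7} (28r^2) · r dr dθ.

Inner (r from 0 to 7): 16807.
Outer (θ from 0 to 2π): 33614π.

Therefore ∮_C F · dr = 33614π.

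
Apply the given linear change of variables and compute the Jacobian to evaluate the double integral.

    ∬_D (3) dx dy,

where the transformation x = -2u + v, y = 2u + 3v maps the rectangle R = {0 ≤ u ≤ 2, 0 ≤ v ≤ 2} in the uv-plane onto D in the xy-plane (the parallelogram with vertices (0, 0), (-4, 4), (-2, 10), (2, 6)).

Compute the Jacobian determinant of (x, y) with respect to (u, v):

    ∂(x,y)/∂(u,v) = | -2  1 | = (-2)(3) - (1)(2) = -8.
                   | 2  3 |

Its absolute value is |J| = 8 (the area scaling factor).

Substituting x = -2u + v, y = 2u + 3v into the integrand,

    3 → 3,

so the integral becomes

    ∬_R (3) · |J| du dv = ∫_0^2 ∫_0^2 (24) dv du.

Inner (v): 48.
Outer (u): 96.

Therefore ∬_D (3) dx dy = 96.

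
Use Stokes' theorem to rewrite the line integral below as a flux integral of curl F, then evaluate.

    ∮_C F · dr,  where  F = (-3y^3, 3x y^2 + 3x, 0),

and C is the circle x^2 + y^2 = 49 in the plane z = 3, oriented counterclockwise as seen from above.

Let S be the flat disk x^2 + y^2 ≤ 49 in the plane z = 3, with upward unit normal n̂ = ẑ. By Stokes' theorem,

    ∮_C F · dr = ∬_S (∇ × F) · n̂ dS = ∬_D (curl F)_z dA,

where D is the disk x^2 + y^2 ≤ 49.

Compute the curl of F = (-3y^3, 3x y^2 + 3x, 0):
    (∇ × F)_x = ∂F_z/∂y - ∂F_y/∂z = 0,
    (∇ × F)_y = ∂F_x/∂z - ∂F_z/∂x = 0,
    (∇ × F)_z = ∂F_y/∂x - ∂F_x/∂y = 12y^2 + 3.

On z = 3, (curl F)_z = 12y^2 + 3.

Convert to polar (x = r cos θ, y = r sin θ, dA = r dr dθ); the integrand becomes 12r^2sin(θ)^2 + 3, so

    ∬_D (curl F)_z dA = ∫_0^{2π} ∫_0^{7} (12r^2sin(θ)^2 + 3) · r dr dθ.

Inner (r from 0 to 7): 7203sin(θ)^2 + 147/2.
Outer (θ from 0 to 2π): 7350π.

Therefore ∮_C F · dr = 7350π.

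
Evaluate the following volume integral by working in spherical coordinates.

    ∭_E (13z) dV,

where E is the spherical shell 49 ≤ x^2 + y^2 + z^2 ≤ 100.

In spherical coordinates, x = ρ sin(φ) cos(θ), y = ρ sin(φ) sin(θ), z = ρ cos(φ), and dV = ρ^2 sin(φ) dρ dφ dθ.

The integrand becomes 13ρ cos(φ), so

    ∭_E (13z) dV = ∫_{0}^{2π} ∫_{0}^{π} ∫_{7}^{10} (13ρ cos(φ)) · ρ^2 sin(φ) dρ dφ dθ.

Inner (ρ): 98787sin(2φ)/8.
Middle (φ): 0.
Outer (θ): 0.

Therefore the triple integral equals 0.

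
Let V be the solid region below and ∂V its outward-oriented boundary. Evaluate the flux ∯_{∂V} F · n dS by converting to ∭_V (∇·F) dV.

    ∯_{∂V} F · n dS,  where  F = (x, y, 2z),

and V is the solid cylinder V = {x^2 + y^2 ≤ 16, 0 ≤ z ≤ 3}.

By the divergence theorem,

    ∯_{∂V} F · n dS = ∭_V (∇ · F) dV.

Compute the divergence:
    ∇ · F = ∂F_x/∂x + ∂F_y/∂y + ∂F_z/∂z = 1 + 1 + 2 = 4.

In cylindrical coordinates, x = r cos(θ), y = r sin(θ), z = z, dV = r dr dθ dz, with 0 ≤ r ≤ 4, 0 ≤ θ ≤ 2π, 0 ≤ z ≤ 3.

The integrand, after substitution and multiplying by the volume element, becomes (4) · r, so

    ∭_V (∇·F) dV = ∫_0^{2π} ∫_0^{4} ∫_0^{3} (4) · r dz dr dθ.

Inner (z from 0 to 3): 12r.
Middle (r from 0 to 4): 96.
Outer (θ from 0 to 2π): 192π.

Therefore ∯_{∂V} F · n dS = 192π.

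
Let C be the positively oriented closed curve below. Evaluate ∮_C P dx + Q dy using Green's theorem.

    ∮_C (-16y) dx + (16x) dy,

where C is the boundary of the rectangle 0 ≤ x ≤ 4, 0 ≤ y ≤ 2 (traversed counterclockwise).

Green's theorem converts the closed line integral into a double integral over the enclosed region D:

    ∮_C P dx + Q dy = ∬_D (∂Q/∂x - ∂P/∂y) dA.

Here P = -16y, Q = 16x, so

    ∂Q/∂x = 16,    ∂P/∂y = -16,
    ∂Q/∂x - ∂P/∂y = 32.

D is the region 0 ≤ x ≤ 4, 0 ≤ y ≤ 2. Evaluating the double integral:

    ∬_D (32) dA = ∫_0^{4} ∫_0^{2} (32) dy dx.

Inner (y from 0 to 2): 64.
Outer (x from 0 to 4): 256.

Therefore ∮_C P dx + Q dy = 256.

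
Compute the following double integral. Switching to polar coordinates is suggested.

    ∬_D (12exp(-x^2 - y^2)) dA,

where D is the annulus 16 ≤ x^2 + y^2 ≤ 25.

The region D is 4 ≤ r ≤ 5, 0 ≤ θ ≤ 2π in polar coordinates, where x = r cos(θ), y = r sin(θ), and dA = r dr dθ.

Under the substitution, the integrand becomes 12exp(-r^2), so

    ∬_D (12exp(-x^2 - y^2)) dA = ∫_{0}^{2π} ∫_{4}^{5} (12exp(-r^2)) · r dr dθ.

Inner integral (in r): ∫_{4}^{5} (12exp(-r^2)) · r dr = -(6 - 6exp(9))exp(-25).

Outer integral (in θ): ∫_{0}^{2π} (-(6 - 6exp(9))exp(-25)) dθ = -12π (1 - exp(9))exp(-25).

Therefore ∬_D (12exp(-x^2 - y^2)) dA = -12π (1 - exp(9))exp(-25).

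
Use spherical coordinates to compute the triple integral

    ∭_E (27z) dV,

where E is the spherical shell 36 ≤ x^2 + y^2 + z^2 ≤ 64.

In spherical coordinates, x = ρ sin(φ) cos(θ), y = ρ sin(φ) sin(θ), z = ρ cos(φ), and dV = ρ^2 sin(φ) dρ dφ dθ.

The integrand becomes 27ρ cos(φ), so

    ∭_E (27z) dV = ∫_{0}^{2π} ∫_{0}^{π} ∫_{6}^{8} (27ρ cos(φ)) · ρ^2 sin(φ) dρ dφ dθ.

Inner (ρ): 9450sin(2φ).
Middle (φ): 0.
Outer (θ): 0.

Therefore the triple integral equals 0.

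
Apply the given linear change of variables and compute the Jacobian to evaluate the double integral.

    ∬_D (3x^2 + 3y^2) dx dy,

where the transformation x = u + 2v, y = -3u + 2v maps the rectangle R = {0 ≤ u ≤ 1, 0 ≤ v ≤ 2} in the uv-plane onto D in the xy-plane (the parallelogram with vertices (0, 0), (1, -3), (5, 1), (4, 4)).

Compute the Jacobian determinant of (x, y) with respect to (u, v):

    ∂(x,y)/∂(u,v) = | 1  2 | = (1)(2) - (2)(-3) = 8.
                   | -3  2 |

Its absolute value is |J| = 8 (the area scaling factor).

Substituting x = u + 2v, y = -3u + 2v into the integrand,

    3x^2 + 3y^2 → 30u^2 - 24u v + 24v^2,

so the integral becomes

    ∬_R (30u^2 - 24u v + 24v^2) · |J| du dv = ∫_0^1 ∫_0^2 (240u^2 - 192u v + 192v^2) dv du.

Inner (v): 480u^2 - 384u + 512.
Outer (u): 480.

Therefore ∬_D (3x^2 + 3y^2) dx dy = 480.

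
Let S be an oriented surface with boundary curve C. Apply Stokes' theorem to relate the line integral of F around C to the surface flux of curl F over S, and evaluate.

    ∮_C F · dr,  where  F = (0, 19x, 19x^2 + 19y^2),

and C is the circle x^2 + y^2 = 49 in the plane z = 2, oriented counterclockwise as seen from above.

Let S be the flat disk x^2 + y^2 ≤ 49 in the plane z = 2, with upward unit normal n̂ = ẑ. By Stokes' theorem,

    ∮_C F · dr = ∬_S (∇ × F) · n̂ dS = ∬_D (curl F)_z dA,

where D is the disk x^2 + y^2 ≤ 49.

Compute the curl of F = (0, 19x, 19x^2 + 19y^2):
    (∇ × F)_x = ∂F_z/∂y - ∂F_y/∂z = 38y,
    (∇ × F)_y = ∂F_x/∂z - ∂F_z/∂x = -38x,
    (∇ × F)_z = ∂F_y/∂x - ∂F_x/∂y = 19.

On z = 2, (curl F)_z = 19.

Convert to polar (x = r cos θ, y = r sin θ, dA = r dr dθ); the integrand becomes 19, so

    ∬_D (curl F)_z dA = ∫_0^{2π} ∫_0^{7} (19) · r dr dθ.

Inner (r from 0 to 7): 931/2.
Outer (θ from 0 to 2π): 931π.

Therefore ∮_C F · dr = 931π.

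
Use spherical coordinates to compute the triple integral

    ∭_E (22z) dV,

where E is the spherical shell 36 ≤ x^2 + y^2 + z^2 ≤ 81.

In spherical coordinates, x = ρ sin(φ) cos(θ), y = ρ sin(φ) sin(θ), z = ρ cos(φ), and dV = ρ^2 sin(φ) dρ dφ dθ.

The integrand becomes 22ρ cos(φ), so

    ∭_E (22z) dV = ∫_{0}^{2π} ∫_{0}^{π} ∫_{6}^{9} (22ρ cos(φ)) · ρ^2 sin(φ) dρ dφ dθ.

Inner (ρ): 57915sin(2φ)/4.
Middle (φ): 0.
Outer (θ): 0.

Therefore the triple integral equals 0.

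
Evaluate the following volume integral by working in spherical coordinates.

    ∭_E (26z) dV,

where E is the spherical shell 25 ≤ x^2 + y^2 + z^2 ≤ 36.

In spherical coordinates, x = ρ sin(φ) cos(θ), y = ρ sin(φ) sin(θ), z = ρ cos(φ), and dV = ρ^2 sin(φ) dρ dφ dθ.

The integrand becomes 26ρ cos(φ), so

    ∭_E (26z) dV = ∫_{0}^{2π} ∫_{0}^{π} ∫_{5}^{6} (26ρ cos(φ)) · ρ^2 sin(φ) dρ dφ dθ.

Inner (ρ): 8723sin(2φ)/4.
Middle (φ): 0.
Outer (θ): 0.

Therefore the triple integral equals 0.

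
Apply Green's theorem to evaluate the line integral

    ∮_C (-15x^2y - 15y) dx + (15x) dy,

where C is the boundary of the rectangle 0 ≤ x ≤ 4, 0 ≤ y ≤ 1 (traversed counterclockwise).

Green's theorem converts the closed line integral into a double integral over the enclosed region D:

    ∮_C P dx + Q dy = ∬_D (∂Q/∂x - ∂P/∂y) dA.

Here P = -15x^2y - 15y, Q = 15x, so

    ∂Q/∂x = 15,    ∂P/∂y = -15x^2 - 15,
    ∂Q/∂x - ∂P/∂y = 15x^2 + 30.

D is the region 0 ≤ x ≤ 4, 0 ≤ y ≤ 1. Evaluating the double integral:

    ∬_D (15x^2 + 30) dA = ∫_0^{4} ∫_0^{1} (15x^2 + 30) dy dx.

Inner (y from 0 to 1): 15x^2 + 30.
Outer (x from 0 to 4): 440.

Therefore ∮_C P dx + Q dy = 440.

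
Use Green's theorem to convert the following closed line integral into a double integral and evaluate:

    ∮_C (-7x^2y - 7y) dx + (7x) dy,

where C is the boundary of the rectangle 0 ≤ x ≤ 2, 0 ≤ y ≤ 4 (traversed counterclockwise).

Green's theorem converts the closed line integral into a double integral over the enclosed region D:

    ∮_C P dx + Q dy = ∬_D (∂Q/∂x - ∂P/∂y) dA.

Here P = -7x^2y - 7y, Q = 7x, so

    ∂Q/∂x = 7,    ∂P/∂y = -7x^2 - 7,
    ∂Q/∂x - ∂P/∂y = 7x^2 + 14.

D is the region 0 ≤ x ≤ 2, 0 ≤ y ≤ 4. Evaluating the double integral:

    ∬_D (7x^2 + 14) dA = ∫_0^{2} ∫_0^{4} (7x^2 + 14) dy dx.

Inner (y from 0 to 4): 28x^2 + 56.
Outer (x from 0 to 2): 560/3.

Therefore ∮_C P dx + Q dy = 560/3.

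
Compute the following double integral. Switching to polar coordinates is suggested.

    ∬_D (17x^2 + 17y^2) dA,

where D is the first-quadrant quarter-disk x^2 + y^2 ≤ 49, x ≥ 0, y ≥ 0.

The region D is 0 ≤ r ≤ 7, 0 ≤ θ ≤ π/2 in polar coordinates, where x = r cos(θ), y = r sin(θ), and dA = r dr dθ.

Under the substitution, the integrand becomes 17r^2, so

    ∬_D (17x^2 + 17y^2) dA = ∫_{0}^{π/2} ∫_{0}^{7} (17r^2) · r dr dθ.

Inner integral (in r): ∫_{0}^{7} (17r^2) · r dr = 40817/4.

Outer integral (in θ): ∫_{0}^{π/2} (40817/4) dθ = 40817π/8.

Therefore ∬_D (17x^2 + 17y^2) dA = 40817π/8.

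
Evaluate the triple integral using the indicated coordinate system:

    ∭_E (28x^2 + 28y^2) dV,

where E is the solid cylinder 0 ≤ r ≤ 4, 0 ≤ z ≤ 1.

In cylindrical coordinates, x = r cos(θ), y = r sin(θ), z = z, and dV = r dr dθ dz.

The integrand becomes 28r^2, so

    ∭_E (28x^2 + 28y^2) dV = ∫_{0}^{2π} ∫_{0}^{4} ∫_{0}^{1} (28r^2) · r dz dr dθ.

Inner (z): 28r^3.
Middle (r from 0 to 4): 1792.
Outer (θ): 3584π.

Therefore the triple integral equals 3584π.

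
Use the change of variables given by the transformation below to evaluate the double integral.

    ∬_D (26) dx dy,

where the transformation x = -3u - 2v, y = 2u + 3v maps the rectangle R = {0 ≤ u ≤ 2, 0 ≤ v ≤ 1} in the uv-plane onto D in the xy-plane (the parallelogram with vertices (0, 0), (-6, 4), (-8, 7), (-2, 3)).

Compute the Jacobian determinant of (x, y) with respect to (u, v):

    ∂(x,y)/∂(u,v) = | -3  -2 | = (-3)(3) - (-2)(2) = -5.
                   | 2  3 |

Its absolute value is |J| = 5 (the area scaling factor).

Substituting x = -3u - 2v, y = 2u + 3v into the integrand,

    26 → 26,

so the integral becomes

    ∬_R (26) · |J| du dv = ∫_0^2 ∫_0^1 (130) dv du.

Inner (v): 130.
Outer (u): 260.

Therefore ∬_D (26) dx dy = 260.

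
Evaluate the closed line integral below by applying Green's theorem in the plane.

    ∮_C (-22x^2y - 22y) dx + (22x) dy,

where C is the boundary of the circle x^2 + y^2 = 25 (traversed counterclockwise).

Green's theorem converts the closed line integral into a double integral over the enclosed region D:

    ∮_C P dx + Q dy = ∬_D (∂Q/∂x - ∂P/∂y) dA.

Here P = -22x^2y - 22y, Q = 22x, so

    ∂Q/∂x = 22,    ∂P/∂y = -22x^2 - 22,
    ∂Q/∂x - ∂P/∂y = 22x^2 + 44.

D is the region x^2 + y^2 ≤ 25. Evaluating the double integral:

In polar coordinates (x = r cos θ, y = r sin θ, dA = r dr dθ) the integrand becomes 22r^2cos(θ)^2 + 44, so

    ∬_D (22x^2 + 44) dA = ∫_0^{2π} ∫_0^{5} (22r^2cos(θ)^2 + 44) · r dr dθ.

Inner (r from 0 to 5): 6875cos(θ)^2/2 + 550.
Outer (θ from 0 to 2π): 9075π/2.

Therefore ∮_C P dx + Q dy = 9075π/2.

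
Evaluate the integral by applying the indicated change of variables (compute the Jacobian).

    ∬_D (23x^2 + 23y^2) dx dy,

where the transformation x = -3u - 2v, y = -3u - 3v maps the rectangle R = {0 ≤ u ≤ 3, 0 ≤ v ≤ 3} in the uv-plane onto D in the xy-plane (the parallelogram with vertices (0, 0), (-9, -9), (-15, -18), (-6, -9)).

Compute the Jacobian determinant of (x, y) with respect to (u, v):

    ∂(x,y)/∂(u,v) = | -3  -2 | = (-3)(-3) - (-2)(-3) = 3.
                   | -3  -3 |

Its absolute value is |J| = 3 (the area scaling factor).

Substituting x = -3u - 2v, y = -3u - 3v into the integrand,

    23x^2 + 23y^2 → 414u^2 + 690u v + 299v^2,

so the integral becomes

    ∬_R (414u^2 + 690u v + 299v^2) · |J| du dv = ∫_0^3 ∫_0^3 (1242u^2 + 2070u v + 897v^2) dv du.

Inner (v): 3726u^2 + 9315u + 8073.
Outer (u): 199341/2.

Therefore ∬_D (23x^2 + 23y^2) dx dy = 199341/2.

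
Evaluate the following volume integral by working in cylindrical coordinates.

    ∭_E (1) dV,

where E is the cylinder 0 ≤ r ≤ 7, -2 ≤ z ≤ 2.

In cylindrical coordinates, x = r cos(θ), y = r sin(θ), z = z, and dV = r dr dθ dz.

The integrand becomes 1, so

    ∭_E (1) dV = ∫_{0}^{2π} ∫_{0}^{7} ∫_{-2}^{2} (1) · r dz dr dθ.

Inner (z): 4r.
Middle (r from 0 to 7): 98.
Outer (θ): 196π.

Therefore the triple integral equals 196π.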